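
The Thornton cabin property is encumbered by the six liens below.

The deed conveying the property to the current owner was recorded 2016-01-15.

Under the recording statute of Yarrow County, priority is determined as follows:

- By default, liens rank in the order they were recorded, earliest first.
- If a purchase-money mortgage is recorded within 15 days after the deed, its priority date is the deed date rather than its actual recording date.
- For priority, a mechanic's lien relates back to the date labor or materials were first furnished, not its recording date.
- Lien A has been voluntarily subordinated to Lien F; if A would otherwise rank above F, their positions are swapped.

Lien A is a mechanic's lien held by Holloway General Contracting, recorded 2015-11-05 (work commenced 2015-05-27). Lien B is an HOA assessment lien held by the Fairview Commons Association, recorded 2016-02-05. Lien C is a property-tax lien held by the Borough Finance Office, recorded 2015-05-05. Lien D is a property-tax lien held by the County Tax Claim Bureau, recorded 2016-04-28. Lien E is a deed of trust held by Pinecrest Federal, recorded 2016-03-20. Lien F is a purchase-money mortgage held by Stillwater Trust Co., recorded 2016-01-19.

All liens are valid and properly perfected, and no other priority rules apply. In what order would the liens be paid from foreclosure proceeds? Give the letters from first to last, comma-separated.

Effective dates after the stated exceptions: A relates back to 2015-05-27 (work commenced); F relates back to the deed date 2016-01-15.
Ordering by effective date: C (2015-05-05), A (2015-05-27), F (2016-01-15), B (2016-02-05), E (2016-03-20), D (2016-04-28).
A is senior to F before the subordination, so the two trade places.

C, F, A, B, E, D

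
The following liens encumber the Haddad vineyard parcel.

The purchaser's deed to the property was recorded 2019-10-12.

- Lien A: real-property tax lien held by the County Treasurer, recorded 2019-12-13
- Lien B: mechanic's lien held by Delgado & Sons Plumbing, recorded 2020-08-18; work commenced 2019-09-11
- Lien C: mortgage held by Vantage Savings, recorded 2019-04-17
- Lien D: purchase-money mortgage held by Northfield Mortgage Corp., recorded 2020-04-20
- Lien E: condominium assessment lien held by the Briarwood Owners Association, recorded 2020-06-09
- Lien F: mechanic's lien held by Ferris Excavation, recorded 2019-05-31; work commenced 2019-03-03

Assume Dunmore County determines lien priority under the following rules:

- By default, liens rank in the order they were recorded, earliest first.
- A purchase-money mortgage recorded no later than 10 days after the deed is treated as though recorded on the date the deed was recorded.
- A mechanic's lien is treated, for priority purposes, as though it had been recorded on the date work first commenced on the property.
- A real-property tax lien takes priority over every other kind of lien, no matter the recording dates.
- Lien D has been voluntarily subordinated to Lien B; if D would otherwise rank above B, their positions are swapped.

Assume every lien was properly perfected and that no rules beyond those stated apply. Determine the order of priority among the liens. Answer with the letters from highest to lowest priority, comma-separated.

A, F, C, B, D, E

Effective dates after the stated exceptions: B is treated as recorded 2019-09-11, the work-commencement date; D was recorded 191 days after the deed, outside the 10-day window, so it keeps its recording date; F's effective date is 2019-03-03, when work began.
A, as a real-property tax lien, has superpriority and ranks first.
Ordering the rest by effective date: F (2019-03-03), C (2019-04-17), B (2019-09-11), D (2020-04-20), E (2020-06-09).
D is already junior to B, so the subordination agreement changes nothing.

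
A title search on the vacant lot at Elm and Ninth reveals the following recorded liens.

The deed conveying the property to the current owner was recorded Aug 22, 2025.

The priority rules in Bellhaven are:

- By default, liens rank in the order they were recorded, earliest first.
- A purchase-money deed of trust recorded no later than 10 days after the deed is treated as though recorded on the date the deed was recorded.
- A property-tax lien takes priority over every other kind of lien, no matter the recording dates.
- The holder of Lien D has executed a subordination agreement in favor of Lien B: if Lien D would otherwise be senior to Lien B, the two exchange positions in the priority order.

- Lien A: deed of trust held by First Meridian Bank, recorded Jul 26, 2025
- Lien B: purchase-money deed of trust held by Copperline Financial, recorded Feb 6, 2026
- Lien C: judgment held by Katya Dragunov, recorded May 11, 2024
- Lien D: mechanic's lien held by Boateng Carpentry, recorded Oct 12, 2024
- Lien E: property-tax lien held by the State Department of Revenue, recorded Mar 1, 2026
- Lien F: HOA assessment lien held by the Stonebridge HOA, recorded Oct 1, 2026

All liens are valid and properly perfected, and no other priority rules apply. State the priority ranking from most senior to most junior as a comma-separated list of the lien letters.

Effective dates after the stated exceptions: B was recorded 168 days after the deed, outside the 10-day window, so it keeps its recording date.
As a property-tax lien, E is senior to every other lien.
Remaining liens by effective date: C (May 11, 2024), D (Oct 12, 2024), A (Jul 26, 2025), B (Feb 6, 2026), F (Oct 1, 2026).
D would otherwise be senior to B, so under the subordination agreement D and B exchange positions.

E, C, B, A, D, F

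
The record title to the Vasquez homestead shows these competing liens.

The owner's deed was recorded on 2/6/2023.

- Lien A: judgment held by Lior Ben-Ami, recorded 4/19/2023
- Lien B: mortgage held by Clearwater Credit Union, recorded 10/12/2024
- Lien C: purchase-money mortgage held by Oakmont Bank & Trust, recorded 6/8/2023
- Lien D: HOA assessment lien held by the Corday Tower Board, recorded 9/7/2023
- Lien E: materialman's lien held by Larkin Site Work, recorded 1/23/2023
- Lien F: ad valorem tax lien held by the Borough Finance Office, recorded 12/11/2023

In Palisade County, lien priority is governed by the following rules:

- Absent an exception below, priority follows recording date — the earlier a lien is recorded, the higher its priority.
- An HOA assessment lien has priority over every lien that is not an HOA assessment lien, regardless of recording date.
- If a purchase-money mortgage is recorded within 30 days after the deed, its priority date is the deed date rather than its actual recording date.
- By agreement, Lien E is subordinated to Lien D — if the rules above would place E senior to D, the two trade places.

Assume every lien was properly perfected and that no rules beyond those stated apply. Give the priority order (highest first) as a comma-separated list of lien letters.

First, effective dates: C was recorded 122 days after the deed — beyond 30 days — so no relation-back applies.
D, as an HOA assessment lien, has superpriority and ranks first.
Among the remaining liens, by effective date: E (1/23/2023), A (4/19/2023), C (6/8/2023), F (12/11/2023), B (10/12/2024).
E already ranks below D; the subordination has no effect.

D, E, A, C, F, B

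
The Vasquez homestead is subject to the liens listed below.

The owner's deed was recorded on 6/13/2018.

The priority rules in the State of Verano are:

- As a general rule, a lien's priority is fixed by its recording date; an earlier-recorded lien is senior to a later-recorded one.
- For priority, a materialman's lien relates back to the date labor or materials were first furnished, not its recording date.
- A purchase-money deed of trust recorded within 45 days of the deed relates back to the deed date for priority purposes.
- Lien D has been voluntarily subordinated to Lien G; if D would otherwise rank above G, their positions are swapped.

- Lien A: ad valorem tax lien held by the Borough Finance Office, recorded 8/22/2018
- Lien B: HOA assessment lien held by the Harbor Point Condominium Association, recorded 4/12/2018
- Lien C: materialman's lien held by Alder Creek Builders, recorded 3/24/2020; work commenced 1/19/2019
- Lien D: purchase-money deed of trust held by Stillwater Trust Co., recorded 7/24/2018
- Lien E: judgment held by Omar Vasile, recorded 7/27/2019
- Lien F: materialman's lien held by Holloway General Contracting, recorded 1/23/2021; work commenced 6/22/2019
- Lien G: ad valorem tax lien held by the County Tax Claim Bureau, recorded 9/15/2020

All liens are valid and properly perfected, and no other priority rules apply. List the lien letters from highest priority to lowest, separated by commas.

B, G, A, C, F, E, D

First, effective dates: C is treated as recorded 1/19/2019, the work-commencement date; D's effective date is the deed date, 6/13/2018; F's effective date is 6/22/2019, when work began.
Ordering by effective date: B (4/12/2018), D (6/13/2018), A (8/22/2018), C (1/19/2019), F (6/22/2019), E (7/27/2019), G (9/15/2020).
Because D would otherwise rank above G, the subordination swaps them.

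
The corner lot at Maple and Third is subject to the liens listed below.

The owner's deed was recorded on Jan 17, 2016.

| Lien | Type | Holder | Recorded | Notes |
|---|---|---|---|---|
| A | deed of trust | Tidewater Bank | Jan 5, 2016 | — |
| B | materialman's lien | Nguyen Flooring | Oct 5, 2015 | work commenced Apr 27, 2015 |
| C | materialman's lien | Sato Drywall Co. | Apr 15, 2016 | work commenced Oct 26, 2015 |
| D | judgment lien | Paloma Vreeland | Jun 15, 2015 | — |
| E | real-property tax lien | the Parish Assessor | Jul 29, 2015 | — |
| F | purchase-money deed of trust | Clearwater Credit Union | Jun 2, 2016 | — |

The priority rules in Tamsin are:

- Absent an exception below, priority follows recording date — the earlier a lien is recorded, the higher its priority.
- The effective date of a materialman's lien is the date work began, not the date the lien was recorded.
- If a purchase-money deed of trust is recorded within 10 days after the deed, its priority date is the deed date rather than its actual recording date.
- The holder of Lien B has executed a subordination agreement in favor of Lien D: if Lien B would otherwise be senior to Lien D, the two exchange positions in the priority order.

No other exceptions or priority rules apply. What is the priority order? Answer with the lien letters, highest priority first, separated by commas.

D, B, E, C, A, F

First, effective dates: B's effective date is Apr 27, 2015, when work began; C is treated as recorded Oct 26, 2015, the work-commencement date; F was recorded 137 days after the deed, outside the 10-day window, so it keeps its recording date.
By effective date: B (Apr 27, 2015), D (Jun 15, 2015), E (Jul 29, 2015), C (Oct 26, 2015), A (Jan 5, 2016), F (Jun 2, 2016).
Because B would otherwise rank above D, the subordination swaps them.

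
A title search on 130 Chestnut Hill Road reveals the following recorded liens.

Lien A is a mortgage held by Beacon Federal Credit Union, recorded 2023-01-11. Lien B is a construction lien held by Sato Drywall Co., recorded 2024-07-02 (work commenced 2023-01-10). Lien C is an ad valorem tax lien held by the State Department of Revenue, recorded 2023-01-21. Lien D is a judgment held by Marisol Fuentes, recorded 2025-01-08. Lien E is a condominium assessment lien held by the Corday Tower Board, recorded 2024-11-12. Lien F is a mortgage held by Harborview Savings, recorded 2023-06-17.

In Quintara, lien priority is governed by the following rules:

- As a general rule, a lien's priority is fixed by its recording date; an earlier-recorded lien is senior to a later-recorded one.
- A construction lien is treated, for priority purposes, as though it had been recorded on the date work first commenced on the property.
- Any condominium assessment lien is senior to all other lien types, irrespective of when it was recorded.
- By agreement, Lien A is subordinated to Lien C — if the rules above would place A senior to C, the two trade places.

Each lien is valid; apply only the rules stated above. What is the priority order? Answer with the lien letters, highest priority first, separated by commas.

E, B, C, A, F, D

Effective dates after the stated exceptions: B's effective date is 2023-01-10, when work began.
E is a condominium assessment lien, so it outranks all other liens regardless of date.
Remaining liens by effective date: B (2023-01-10), A (2023-01-11), C (2023-01-21), F (2023-06-17), D (2025-01-08).
The subordination applies — A was senior to C — so A and C swap.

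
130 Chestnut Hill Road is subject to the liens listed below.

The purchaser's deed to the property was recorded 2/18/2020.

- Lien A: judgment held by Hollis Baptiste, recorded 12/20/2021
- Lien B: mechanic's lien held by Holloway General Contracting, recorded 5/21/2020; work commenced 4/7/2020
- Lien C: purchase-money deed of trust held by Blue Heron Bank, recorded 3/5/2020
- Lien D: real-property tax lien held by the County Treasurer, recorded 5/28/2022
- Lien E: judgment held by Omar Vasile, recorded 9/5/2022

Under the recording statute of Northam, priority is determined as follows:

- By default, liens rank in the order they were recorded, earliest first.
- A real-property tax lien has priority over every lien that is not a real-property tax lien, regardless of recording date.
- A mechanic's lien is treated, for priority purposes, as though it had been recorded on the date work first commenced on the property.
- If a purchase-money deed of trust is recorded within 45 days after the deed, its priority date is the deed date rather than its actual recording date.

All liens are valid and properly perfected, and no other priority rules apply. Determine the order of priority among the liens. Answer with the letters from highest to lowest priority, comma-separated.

D, C, B, A, E

Effective dates: B relates back to 4/7/2020 (work commenced); C was recorded within the 45-day window, so its effective date is the deed date 2/18/2020.
D, as a real-property tax lien, has superpriority and ranks first.
Remaining liens by effective date: C (2/18/2020), B (4/7/2020), A (12/20/2021), E (9/5/2022).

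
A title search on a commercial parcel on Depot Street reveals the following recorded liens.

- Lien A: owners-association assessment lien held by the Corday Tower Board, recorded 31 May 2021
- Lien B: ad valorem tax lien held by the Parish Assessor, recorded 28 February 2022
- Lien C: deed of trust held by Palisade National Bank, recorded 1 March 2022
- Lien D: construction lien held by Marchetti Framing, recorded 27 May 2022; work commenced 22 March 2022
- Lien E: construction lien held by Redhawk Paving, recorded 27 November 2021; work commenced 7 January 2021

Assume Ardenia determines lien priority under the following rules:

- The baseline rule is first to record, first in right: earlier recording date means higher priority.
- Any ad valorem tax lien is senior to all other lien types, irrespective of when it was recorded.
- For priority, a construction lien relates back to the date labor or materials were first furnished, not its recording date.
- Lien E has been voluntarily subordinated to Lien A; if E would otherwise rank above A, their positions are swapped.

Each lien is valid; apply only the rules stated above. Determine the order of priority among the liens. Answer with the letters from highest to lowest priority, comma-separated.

Adjusting effective dates: D relates back to 22 March 2022 (work commenced); E is treated as recorded 7 January 2021, the work-commencement date.
B, as an ad valorem tax lien, has superpriority and ranks first.
The other liens, earliest effective date first: E (7 January 2021), A (31 May 2021), C (1 March 2022), D (22 March 2022).
Because E would otherwise rank above A, the subordination swaps them.

B, A, E, C, D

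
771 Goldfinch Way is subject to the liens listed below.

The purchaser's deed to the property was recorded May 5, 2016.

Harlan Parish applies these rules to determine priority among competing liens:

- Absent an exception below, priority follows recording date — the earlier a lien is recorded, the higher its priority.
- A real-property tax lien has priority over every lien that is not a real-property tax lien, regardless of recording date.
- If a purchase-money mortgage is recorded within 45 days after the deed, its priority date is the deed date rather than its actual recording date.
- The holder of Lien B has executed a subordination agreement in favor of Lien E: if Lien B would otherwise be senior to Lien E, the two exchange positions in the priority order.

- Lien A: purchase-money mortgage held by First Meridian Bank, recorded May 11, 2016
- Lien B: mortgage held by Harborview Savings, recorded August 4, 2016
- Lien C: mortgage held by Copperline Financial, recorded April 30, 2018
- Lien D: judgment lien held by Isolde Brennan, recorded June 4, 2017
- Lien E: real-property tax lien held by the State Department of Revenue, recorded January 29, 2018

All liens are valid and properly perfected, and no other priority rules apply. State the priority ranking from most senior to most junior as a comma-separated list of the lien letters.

Effective dates after the stated exceptions: A's effective date is the deed date, May 5, 2016.
E, as a real-property tax lien, has superpriority and ranks first.
Among the remaining liens, by effective date: A (May 5, 2016), B (August 4, 2016), D (June 4, 2017), C (April 30, 2018).
Since B is not senior to E, the subordination leaves the order unchanged.

E, A, B, D, C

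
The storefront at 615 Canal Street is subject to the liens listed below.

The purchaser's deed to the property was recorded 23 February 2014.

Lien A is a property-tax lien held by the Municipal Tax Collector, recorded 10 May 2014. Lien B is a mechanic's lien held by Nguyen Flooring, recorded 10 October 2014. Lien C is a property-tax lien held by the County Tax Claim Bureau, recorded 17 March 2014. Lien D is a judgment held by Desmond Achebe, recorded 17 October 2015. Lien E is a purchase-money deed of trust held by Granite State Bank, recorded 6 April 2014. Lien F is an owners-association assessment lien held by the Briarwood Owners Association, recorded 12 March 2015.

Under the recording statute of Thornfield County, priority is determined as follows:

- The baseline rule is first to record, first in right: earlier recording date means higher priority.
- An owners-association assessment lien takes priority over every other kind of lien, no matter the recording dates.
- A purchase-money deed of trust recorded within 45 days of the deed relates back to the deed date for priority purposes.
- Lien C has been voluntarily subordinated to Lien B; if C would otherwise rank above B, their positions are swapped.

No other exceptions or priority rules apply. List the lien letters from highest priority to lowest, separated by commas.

Effective dates: E was recorded within the 45-day window, so its effective date is the deed date 23 February 2014.
F, as an owners-association assessment lien, has superpriority and ranks first.
The other liens, earliest effective date first: E (23 February 2014), C (17 March 2014), A (10 May 2014), B (10 October 2014), D (17 October 2015).
C would otherwise be senior to B, so under the subordination agreement C and B exchange positions.

F, E, B, A, C, D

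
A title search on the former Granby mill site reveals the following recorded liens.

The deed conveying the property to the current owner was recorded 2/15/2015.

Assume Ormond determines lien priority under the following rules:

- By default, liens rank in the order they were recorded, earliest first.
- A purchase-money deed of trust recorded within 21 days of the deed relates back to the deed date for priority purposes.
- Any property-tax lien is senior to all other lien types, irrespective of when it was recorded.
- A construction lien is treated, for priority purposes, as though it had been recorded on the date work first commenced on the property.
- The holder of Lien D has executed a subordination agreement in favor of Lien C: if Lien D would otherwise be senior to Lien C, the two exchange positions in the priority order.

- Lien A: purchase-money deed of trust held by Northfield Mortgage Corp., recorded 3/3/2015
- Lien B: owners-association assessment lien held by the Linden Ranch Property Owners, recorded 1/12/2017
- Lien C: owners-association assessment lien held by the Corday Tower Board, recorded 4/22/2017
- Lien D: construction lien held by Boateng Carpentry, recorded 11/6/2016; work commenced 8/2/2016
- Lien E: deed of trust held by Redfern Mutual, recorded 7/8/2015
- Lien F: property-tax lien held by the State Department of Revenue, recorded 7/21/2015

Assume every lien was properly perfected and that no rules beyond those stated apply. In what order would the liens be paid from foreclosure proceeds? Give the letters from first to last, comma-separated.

Effective dates after the stated exceptions: A's effective date is the deed date, 2/15/2015; D relates back to 8/2/2016 (work commenced).
F, as a property-tax lien, has superpriority and ranks first.
Ordering the rest by effective date: A (2/15/2015), E (7/8/2015), D (8/2/2016), B (1/12/2017), C (4/22/2017).
D is senior to C before the subordination, so the two trade places.

F, A, E, C, B, D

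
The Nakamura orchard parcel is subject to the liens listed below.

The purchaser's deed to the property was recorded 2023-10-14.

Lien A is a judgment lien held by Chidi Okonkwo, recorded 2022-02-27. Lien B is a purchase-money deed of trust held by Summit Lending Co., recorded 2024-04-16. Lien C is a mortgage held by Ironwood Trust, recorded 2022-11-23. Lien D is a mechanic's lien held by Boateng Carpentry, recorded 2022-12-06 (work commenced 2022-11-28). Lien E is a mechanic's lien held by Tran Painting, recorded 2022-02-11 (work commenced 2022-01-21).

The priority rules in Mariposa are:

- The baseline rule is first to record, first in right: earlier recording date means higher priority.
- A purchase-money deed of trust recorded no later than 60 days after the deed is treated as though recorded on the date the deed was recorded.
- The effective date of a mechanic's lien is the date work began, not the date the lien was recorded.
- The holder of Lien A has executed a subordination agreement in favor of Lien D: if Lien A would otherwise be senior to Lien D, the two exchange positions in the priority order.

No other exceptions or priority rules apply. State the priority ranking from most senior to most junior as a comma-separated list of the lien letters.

E, D, C, A, B

Effective dates after the stated exceptions: B was recorded 185 days after the deed — beyond 60 days — so no relation-back applies; D is treated as recorded 2022-11-28, the work-commencement date; E's effective date is 2022-01-21, when work began.
By effective date: E (2022-01-21), A (2022-02-27), C (2022-11-23), D (2022-11-28), B (2024-04-16).
Because A would otherwise rank above D, the subordination swaps them.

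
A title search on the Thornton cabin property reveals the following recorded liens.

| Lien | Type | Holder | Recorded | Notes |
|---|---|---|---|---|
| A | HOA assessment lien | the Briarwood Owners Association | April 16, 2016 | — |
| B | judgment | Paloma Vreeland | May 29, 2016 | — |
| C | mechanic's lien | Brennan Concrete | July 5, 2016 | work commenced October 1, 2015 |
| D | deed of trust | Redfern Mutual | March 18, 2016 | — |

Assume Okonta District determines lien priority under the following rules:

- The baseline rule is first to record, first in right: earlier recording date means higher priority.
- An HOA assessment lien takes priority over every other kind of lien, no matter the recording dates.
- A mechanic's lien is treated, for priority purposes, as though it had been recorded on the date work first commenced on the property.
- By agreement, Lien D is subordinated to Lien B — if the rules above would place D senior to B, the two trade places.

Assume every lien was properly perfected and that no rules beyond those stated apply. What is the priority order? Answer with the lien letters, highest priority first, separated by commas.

A, C, B, D

Adjusting effective dates: C is treated as recorded October 1, 2015, the work-commencement date.
A, as an HOA assessment lien, has superpriority and ranks first.
The other liens, earliest effective date first: C (October 1, 2015), D (March 18, 2016), B (May 29, 2016).
Because D would otherwise rank above B, the subordination swaps them.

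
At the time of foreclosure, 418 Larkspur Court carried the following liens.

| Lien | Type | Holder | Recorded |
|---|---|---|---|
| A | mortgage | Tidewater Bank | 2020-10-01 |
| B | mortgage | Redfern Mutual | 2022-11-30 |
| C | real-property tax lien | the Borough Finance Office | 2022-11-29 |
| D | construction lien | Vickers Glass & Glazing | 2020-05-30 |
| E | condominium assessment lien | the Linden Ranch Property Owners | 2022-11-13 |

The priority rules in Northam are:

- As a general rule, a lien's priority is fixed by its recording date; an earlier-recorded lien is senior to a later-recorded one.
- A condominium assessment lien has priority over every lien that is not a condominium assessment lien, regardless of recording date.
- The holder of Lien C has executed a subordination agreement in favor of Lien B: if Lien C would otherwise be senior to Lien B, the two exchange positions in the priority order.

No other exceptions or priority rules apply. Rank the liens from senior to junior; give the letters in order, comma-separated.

E is a condominium assessment lien and takes priority over every other lien.
Among the remaining liens, by effective date: D (2020-05-30), A (2020-10-01), C (2022-11-29), B (2022-11-30).
C is senior to B before the subordination, so the two trade places.

E, D, A, B, C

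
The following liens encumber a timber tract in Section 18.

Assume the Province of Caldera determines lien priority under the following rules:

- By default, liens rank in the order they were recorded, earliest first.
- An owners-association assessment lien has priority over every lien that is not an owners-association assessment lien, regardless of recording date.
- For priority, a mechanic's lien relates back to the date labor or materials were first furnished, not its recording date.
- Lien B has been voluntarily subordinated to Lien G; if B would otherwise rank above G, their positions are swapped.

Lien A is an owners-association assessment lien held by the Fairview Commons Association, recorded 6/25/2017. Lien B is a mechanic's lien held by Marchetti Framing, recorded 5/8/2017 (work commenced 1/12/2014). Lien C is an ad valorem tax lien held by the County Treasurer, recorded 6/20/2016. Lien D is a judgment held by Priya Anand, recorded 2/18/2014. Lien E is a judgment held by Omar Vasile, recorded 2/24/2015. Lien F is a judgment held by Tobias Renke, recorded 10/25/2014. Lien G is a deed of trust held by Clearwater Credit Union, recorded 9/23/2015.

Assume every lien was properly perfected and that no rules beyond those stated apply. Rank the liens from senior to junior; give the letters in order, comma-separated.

A, G, D, F, E, B, C

Adjusting effective dates: B relates back to 1/12/2014 (work commenced).
A is an owners-association assessment lien, so it outranks all other liens regardless of date.
Among the remaining liens, by effective date: B (1/12/2014), D (2/18/2014), F (10/25/2014), E (2/24/2015), G (9/23/2015), C (6/20/2016).
Because B would otherwise rank above G, the subordination swaps them.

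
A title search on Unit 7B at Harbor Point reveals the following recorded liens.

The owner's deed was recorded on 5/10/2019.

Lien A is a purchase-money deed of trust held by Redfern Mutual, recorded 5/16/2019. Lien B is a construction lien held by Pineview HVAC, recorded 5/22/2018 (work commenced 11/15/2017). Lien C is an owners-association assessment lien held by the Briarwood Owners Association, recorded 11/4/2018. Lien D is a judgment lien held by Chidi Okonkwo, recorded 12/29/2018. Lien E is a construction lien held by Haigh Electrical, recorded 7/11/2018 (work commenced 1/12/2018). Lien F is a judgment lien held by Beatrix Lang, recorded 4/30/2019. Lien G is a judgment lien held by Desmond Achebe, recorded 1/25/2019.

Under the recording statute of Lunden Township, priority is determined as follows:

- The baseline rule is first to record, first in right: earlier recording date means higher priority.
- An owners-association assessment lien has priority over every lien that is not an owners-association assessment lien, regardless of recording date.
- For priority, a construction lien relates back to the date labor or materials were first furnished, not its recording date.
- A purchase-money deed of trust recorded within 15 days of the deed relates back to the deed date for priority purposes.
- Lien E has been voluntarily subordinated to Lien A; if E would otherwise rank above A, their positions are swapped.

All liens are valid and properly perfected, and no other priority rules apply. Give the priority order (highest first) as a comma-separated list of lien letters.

Adjusting effective dates: A relates back to the deed date 5/10/2019; B is treated as recorded 11/15/2017, the work-commencement date; E is treated as recorded 1/12/2018, the work-commencement date.
C is an owners-association assessment lien and takes priority over every other lien.
Remaining liens by effective date: B (11/15/2017), E (1/12/2018), D (12/29/2018), G (1/25/2019), F (4/30/2019), A (5/10/2019).
The subordination applies — E was senior to A — so E and A swap.

C, B, A, D, G, F, E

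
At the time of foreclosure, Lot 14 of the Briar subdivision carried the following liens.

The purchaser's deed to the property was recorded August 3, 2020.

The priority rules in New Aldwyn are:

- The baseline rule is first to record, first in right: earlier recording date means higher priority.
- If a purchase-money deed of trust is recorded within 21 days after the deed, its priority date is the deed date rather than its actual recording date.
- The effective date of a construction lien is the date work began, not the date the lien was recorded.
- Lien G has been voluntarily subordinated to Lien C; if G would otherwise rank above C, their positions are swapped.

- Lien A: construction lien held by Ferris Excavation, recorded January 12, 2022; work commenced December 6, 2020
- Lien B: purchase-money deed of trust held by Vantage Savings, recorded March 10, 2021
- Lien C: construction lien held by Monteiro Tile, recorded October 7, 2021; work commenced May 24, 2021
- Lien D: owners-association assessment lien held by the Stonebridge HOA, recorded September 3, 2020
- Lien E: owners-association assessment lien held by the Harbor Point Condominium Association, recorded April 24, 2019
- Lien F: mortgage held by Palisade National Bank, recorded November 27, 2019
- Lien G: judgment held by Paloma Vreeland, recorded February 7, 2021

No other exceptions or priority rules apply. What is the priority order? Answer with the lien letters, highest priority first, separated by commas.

E, F, D, A, C, B, G

First, effective dates: A relates back to December 6, 2020 (work commenced); B was recorded 219 days after the deed — beyond 21 days — so no relation-back applies; C's effective date is May 24, 2021, when work began.
Ordering by effective date: E (April 24, 2019), F (November 27, 2019), D (September 3, 2020), A (December 6, 2020), G (February 7, 2021), B (March 10, 2021), C (May 24, 2021).
The subordination applies — G was senior to C — so G and C swap.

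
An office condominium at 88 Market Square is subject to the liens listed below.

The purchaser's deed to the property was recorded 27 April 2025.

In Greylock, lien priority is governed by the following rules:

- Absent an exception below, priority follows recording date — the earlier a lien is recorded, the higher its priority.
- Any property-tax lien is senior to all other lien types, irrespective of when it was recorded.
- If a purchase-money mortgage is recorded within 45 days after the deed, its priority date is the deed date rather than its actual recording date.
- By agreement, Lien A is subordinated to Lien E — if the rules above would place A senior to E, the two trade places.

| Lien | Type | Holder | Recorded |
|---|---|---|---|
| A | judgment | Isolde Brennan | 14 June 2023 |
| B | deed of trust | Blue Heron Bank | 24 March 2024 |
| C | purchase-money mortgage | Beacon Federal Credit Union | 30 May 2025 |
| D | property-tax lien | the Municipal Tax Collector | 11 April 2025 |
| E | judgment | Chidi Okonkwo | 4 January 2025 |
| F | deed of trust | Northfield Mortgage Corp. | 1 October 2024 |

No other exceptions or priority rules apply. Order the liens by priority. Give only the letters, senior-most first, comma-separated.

Effective dates: C was recorded within the 45-day window, so its effective date is the deed date 27 April 2025.
D, as a property-tax lien, has superpriority and ranks first.
The other liens, earliest effective date first: A (14 June 2023), B (24 March 2024), F (1 October 2024), E (4 January 2025), C (27 April 2025).
A is senior to E before the subordination, so the two trade places.

D, E, B, F, A, C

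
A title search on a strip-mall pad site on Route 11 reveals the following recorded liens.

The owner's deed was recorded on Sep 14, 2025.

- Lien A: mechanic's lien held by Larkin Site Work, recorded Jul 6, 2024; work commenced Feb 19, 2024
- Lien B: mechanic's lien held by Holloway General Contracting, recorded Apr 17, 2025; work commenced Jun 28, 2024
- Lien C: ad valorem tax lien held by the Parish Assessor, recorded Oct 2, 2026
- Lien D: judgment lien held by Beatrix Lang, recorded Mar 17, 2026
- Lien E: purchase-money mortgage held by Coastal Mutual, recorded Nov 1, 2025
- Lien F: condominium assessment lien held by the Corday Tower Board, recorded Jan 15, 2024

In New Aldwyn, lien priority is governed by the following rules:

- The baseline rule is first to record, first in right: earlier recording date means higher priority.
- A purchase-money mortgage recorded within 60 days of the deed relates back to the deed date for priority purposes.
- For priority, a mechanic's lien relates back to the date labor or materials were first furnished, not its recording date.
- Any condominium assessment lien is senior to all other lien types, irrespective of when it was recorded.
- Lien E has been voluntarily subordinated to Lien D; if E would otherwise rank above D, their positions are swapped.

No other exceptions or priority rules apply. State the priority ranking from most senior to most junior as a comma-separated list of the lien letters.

F, A, B, D, E, C

Effective dates after the stated exceptions: A relates back to Feb 19, 2024 (work commenced); B is treated as recorded Jun 28, 2024, the work-commencement date; E was recorded within the 60-day window, so its effective date is the deed date Sep 14, 2025.
As a condominium assessment lien, F is senior to every other lien.
Remaining liens by effective date: A (Feb 19, 2024), B (Jun 28, 2024), E (Sep 14, 2025), D (Mar 17, 2026), C (Oct 2, 2026).
E is senior to D before the subordination, so the two trade places.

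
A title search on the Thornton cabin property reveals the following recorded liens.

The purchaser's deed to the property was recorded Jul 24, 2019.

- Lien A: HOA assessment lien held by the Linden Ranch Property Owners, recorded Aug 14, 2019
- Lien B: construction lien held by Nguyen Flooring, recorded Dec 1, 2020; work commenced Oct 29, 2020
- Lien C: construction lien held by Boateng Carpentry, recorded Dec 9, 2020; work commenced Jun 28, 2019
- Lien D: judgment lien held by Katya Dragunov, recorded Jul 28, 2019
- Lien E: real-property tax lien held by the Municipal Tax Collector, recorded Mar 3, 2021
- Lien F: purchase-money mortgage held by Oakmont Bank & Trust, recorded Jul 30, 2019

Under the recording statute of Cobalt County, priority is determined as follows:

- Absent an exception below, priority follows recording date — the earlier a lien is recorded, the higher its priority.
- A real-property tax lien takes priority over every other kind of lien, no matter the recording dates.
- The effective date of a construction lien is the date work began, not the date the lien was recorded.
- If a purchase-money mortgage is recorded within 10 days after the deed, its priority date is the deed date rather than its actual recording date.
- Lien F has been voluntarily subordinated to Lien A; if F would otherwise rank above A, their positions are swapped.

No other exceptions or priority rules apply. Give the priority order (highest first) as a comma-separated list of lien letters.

E, C, A, D, F, B

Effective dates after the stated exceptions: B's effective date is Oct 29, 2020, when work began; C's effective date is Jun 28, 2019, when work began; F's effective date is the deed date, Jul 24, 2019.
E is a real-property tax lien and takes priority over every other lien.
Remaining liens by effective date: C (Jun 28, 2019), F (Jul 24, 2019), D (Jul 28, 2019), A (Aug 14, 2019), B (Oct 29, 2020).
F would otherwise be senior to A, so under the subordination agreement F and A exchange positions.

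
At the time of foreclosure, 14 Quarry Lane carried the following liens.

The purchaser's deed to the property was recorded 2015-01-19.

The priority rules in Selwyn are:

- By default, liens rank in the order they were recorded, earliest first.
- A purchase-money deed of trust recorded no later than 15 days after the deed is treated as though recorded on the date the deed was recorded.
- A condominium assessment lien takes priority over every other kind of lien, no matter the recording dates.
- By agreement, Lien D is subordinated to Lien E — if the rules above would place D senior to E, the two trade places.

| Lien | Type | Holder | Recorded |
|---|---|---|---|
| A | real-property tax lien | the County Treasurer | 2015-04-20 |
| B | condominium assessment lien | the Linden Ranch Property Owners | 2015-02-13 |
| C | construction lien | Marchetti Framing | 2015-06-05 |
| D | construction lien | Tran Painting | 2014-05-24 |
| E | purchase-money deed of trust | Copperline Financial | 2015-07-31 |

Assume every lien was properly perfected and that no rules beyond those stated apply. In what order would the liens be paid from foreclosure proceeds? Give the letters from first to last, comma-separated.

Effective dates: E was recorded 193 days after the deed, outside the 15-day window, so it keeps its recording date.
B, as a condominium assessment lien, has superpriority and ranks first.
The other liens, earliest effective date first: D (2014-05-24), A (2015-04-20), C (2015-06-05), E (2015-07-31).
D is senior to E before the subordination, so the two trade places.

B, E, A, C, D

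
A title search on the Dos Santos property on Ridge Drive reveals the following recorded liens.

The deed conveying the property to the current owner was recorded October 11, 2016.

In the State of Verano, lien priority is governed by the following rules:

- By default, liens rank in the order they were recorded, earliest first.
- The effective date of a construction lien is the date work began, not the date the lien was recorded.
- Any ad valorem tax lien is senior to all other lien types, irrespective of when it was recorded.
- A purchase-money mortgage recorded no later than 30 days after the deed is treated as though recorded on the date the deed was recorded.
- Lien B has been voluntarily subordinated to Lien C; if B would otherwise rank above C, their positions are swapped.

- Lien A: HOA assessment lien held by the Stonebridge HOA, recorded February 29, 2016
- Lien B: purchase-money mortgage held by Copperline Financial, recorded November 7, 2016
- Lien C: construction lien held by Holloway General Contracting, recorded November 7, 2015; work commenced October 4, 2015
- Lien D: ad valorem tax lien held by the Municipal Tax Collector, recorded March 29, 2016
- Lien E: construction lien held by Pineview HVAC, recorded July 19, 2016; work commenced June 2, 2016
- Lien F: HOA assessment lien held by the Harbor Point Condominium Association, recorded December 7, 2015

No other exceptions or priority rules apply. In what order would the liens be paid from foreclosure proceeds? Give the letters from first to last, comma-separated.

D, C, F, A, E, B

Effective dates after the stated exceptions: B relates back to the deed date October 11, 2016; C is treated as recorded October 4, 2015, the work-commencement date; E relates back to June 2, 2016 (work commenced).
As an ad valorem tax lien, D is senior to every other lien.
Remaining liens by effective date: C (October 4, 2015), F (December 7, 2015), A (February 29, 2016), E (June 2, 2016), B (October 11, 2016).
B already ranks below C; the subordination has no effect.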